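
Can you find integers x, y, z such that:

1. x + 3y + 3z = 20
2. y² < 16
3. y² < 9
Yes

Take x = 2, y = 0, z = 6. Substituting into each constraint:
  (1) 2 + 3(0) + 3(6) = 20 ✓
  (2) y² = (0)² = 0, and 0 < 16 ✓
  (3) y² = (0)² = 0, and 0 < 9 ✓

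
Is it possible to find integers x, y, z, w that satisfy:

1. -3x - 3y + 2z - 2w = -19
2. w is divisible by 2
Yes

Take x = 5, y = 0, z = 0, w = 2. Substituting into each constraint:
  (1) -3(5) - 3(0) + 2(0) - 2(2) = -19 ✓
  (2) 2 = 2 × 1, remainder 0 ✓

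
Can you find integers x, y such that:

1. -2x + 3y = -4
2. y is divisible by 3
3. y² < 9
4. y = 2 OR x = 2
Yes

Take x = 2, y = 0. Substituting into each constraint:
  (1) -2(2) + 3(0) = -4 ✓
  (2) 0 = 3 × 0, remainder 0 ✓
  (3) y² = (0)² = 0, and 0 < 9 ✓
  (4) x = 2, target 2 ✓ (second branch holds)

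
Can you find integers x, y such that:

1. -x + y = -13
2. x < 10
Yes

Take x = 9, y = -4. Substituting into each constraint:
  (1) (-9) + (-4) = -13 ✓
  (2) 9 < 10 ✓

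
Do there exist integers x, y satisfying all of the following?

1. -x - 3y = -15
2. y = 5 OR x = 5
Yes

Take x = 0, y = 5. Substituting into each constraint:
  (1) 0 - 3(5) = -15 ✓
  (2) y = 5, target 5 ✓ (first branch holds)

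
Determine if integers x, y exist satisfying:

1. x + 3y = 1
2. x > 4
Yes

Take x = 7, y = -2. Substituting into each constraint:
  (1) 7 + 3(-2) = 1 ✓
  (2) 7 > 4 ✓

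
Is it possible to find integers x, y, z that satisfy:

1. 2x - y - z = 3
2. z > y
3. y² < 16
Yes

Take x = 2, y = 0, z = 1. Substituting into each constraint:
  (1) 2(2) + 0 + (-1) = 3 ✓
  (2) 1 > 0 ✓
  (3) y² = (0)² = 0, and 0 < 16 ✓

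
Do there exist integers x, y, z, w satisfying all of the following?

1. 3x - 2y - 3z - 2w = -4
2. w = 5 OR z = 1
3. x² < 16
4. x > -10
Yes

Take x = -1, y = -1, z = 1, w = 0. Substituting into each constraint:
  (1) 3(-1) - 2(-1) - 3(1) - 2(0) = -4 ✓
  (2) z = 1, target 1 ✓ (second branch holds)
  (3) x² = (-1)² = 1, and 1 < 16 ✓
  (4) -1 > -10 ✓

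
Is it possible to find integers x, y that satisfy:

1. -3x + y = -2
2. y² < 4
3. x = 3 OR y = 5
No

The full constraint system is jointly infeasible over the integers. Each constraint and what it forces:

  - -3x + y = -2: is a linear equation tying the variables together
  - y² < 4: restricts y to |y| ≤ 1
  - x = 3 OR y = 5: forces a choice: either x = 3 or y = 5

Split on the disjunction (x = 3 OR y = 5):
  • If x = 3: the equation forces y = 7, but y² < 4 requires |y| ≤ 1.
  • If y = 5: this contradicts y² < 4, which requires |y| ≤ 1.
Both branches are infeasible, so the system has no integer solution.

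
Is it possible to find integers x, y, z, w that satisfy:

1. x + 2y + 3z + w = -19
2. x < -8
Yes

Take x = -9, y = 1, z = -4, w = 0. Substituting into each constraint:
  (1) (-9) + 2(1) + 3(-4) + 0 = -19 ✓
  (2) -9 < -8 ✓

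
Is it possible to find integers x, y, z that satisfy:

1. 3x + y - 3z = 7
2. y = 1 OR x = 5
Yes

Take x = 5, y = 1, z = 3. Substituting into each constraint:
  (1) 3(5) + 1 - 3(3) = 7 ✓
  (2) y = 1, target 1 ✓ (first branch holds)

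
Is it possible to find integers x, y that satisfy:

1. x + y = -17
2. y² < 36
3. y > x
Yes

Take x = -17, y = 0. Substituting into each constraint:
  (1) (-17) + 0 = -17 ✓
  (2) y² = (0)² = 0, and 0 < 36 ✓
  (3) 0 > -17 ✓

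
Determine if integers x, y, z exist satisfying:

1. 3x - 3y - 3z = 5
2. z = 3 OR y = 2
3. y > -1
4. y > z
No

Even the single constraint (3x - 3y - 3z = 5) is infeasible over the integers.

  - 3x - 3y - 3z = 5: every term on the left is divisible by 3, so the LHS ≡ 0 (mod 3), but the RHS 5 is not — no integer solution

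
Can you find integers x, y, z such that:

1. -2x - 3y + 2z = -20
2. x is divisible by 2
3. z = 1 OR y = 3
Yes

Take x = 2, y = 6, z = 1. Substituting into each constraint:
  (1) -2(2) - 3(6) + 2(1) = -20 ✓
  (2) 2 = 2 × 1, remainder 0 ✓
  (3) z = 1, target 1 ✓ (first branch holds)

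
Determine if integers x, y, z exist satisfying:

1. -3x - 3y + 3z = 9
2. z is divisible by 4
Yes

Take x = -3, y = 0, z = 0. Substituting into each constraint:
  (1) -3(-3) - 3(0) + 3(0) = 9 ✓
  (2) 0 = 4 × 0, remainder 0 ✓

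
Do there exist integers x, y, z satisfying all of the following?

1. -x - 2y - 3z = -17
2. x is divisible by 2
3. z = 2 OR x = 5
No

The full constraint system is jointly infeasible over the integers. Each constraint and what it forces:

  - -x - 2y - 3z = -17: is a linear equation tying the variables together
  - x is divisible by 2: restricts x to multiples of 2
  - z = 2 OR x = 5: forces a choice: either z = 2 or x = 5

Split on the disjunction (z = 2 OR x = 5):
  • If z = 2: with z = 2, writing x = 2x', every remaining term of the linear equation is divisible by 2, so the left side is ≡ 0 (mod 2); but the right side -11 ≡ 1 (mod 2). No integers can satisfy it.
  • If x = 5: this contradicts the divisibility constraint — 5 is not a multiple of 2.
Both branches are infeasible, so the system has no integer solution.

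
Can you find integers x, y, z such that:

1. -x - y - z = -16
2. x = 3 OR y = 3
Yes

Take x = 3, y = 0, z = 13. Substituting into each constraint:
  (1) (-3) + 0 + (-13) = -16 ✓
  (2) x = 3, target 3 ✓ (first branch holds)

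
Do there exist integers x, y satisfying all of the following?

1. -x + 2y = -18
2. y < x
Yes

Take x = 0, y = -9. Substituting into each constraint:
  (1) 0 + 2(-9) = -18 ✓
  (2) -9 < 0 ✓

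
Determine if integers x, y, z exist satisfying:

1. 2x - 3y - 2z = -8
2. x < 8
Yes

Take x = -4, y = 0, z = 0. Substituting into each constraint:
  (1) 2(-4) - 3(0) - 2(0) = -8 ✓
  (2) -4 < 8 ✓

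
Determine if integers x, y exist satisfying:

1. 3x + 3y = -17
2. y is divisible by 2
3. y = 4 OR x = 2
No

Even the single constraint (3x + 3y = -17) is infeasible over the integers.

  - 3x + 3y = -17: every term on the left is divisible by 3, so the LHS ≡ 0 (mod 3), but the RHS -17 is not — no integer solution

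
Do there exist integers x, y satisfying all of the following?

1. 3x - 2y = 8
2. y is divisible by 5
Yes

Take x = 6, y = 5. Substituting into each constraint:
  (1) 3(6) - 2(5) = 8 ✓
  (2) 5 = 5 × 1, remainder 0 ✓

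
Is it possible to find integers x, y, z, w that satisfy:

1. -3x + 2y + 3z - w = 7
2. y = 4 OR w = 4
Yes

Take x = -3, y = 1, z = 0, w = 4. Substituting into each constraint:
  (1) -3(-3) + 2(1) + 3(0) + (-4) = 7 ✓
  (2) w = 4, target 4 ✓ (second branch holds)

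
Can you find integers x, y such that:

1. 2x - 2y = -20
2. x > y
No

The full constraint system is jointly infeasible over the integers. Each constraint and what it forces:

  - 2x - 2y = -20: is a linear equation tying the variables together
  - x > y: bounds one variable relative to another variable

From the equation, x − y = -10, i.e. x − y = -10; but x > y requires x − y ≥ 1. Contradiction.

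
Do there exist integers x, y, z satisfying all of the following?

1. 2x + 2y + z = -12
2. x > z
Yes

Take x = 1, y = -7, z = 0. Substituting into each constraint:
  (1) 2(1) + 2(-7) + 0 = -12 ✓
  (2) 1 > 0 ✓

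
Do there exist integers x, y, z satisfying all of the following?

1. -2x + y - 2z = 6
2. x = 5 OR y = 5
Yes

Take x = 5, y = 6, z = -5. Substituting into each constraint:
  (1) -2(5) + 6 - 2(-5) = 6 ✓
  (2) x = 5, target 5 ✓ (first branch holds)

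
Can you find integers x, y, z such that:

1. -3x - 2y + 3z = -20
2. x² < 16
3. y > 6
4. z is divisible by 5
Yes

Take x = 2, y = 7, z = 0. Substituting into each constraint:
  (1) -3(2) - 2(7) + 3(0) = -20 ✓
  (2) x² = (2)² = 4, and 4 < 16 ✓
  (3) 7 > 6 ✓
  (4) 0 = 5 × 0, remainder 0 ✓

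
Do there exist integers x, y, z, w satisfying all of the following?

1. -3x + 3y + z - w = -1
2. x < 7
Yes

Take x = 0, y = 0, z = -1, w = 0. Substituting into each constraint:
  (1) -3(0) + 3(0) + (-1) + 0 = -1 ✓
  (2) 0 < 7 ✓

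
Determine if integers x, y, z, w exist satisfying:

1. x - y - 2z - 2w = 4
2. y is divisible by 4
Yes

Take x = 4, y = 0, z = 0, w = 0. Substituting into each constraint:
  (1) 4 + 0 - 2(0) - 2(0) = 4 ✓
  (2) 0 = 4 × 0, remainder 0 ✓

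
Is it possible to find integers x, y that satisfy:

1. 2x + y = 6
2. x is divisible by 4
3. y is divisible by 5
Yes

Take x = -12, y = 30. Substituting into each constraint:
  (1) 2(-12) + 30 = 6 ✓
  (2) -12 = 4 × -3, remainder 0 ✓
  (3) 30 = 5 × 6, remainder 0 ✓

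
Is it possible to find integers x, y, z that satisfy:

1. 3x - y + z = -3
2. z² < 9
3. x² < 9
Yes

Take x = -1, y = 0, z = 0. Substituting into each constraint:
  (1) 3(-1) + 0 + 0 = -3 ✓
  (2) z² = (0)² = 0, and 0 < 9 ✓
  (3) x² = (-1)² = 1, and 1 < 9 ✓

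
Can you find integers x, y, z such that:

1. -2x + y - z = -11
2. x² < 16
Yes

Take x = 0, y = -11, z = 0. Substituting into each constraint:
  (1) -2(0) + (-11) + 0 = -11 ✓
  (2) x² = (0)² = 0, and 0 < 16 ✓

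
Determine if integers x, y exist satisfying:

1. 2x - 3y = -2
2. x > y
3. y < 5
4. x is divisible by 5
Yes

Take x = 5, y = 4. Substituting into each constraint:
  (1) 2(5) - 3(4) = -2 ✓
  (2) 5 > 4 ✓
  (3) 4 < 5 ✓
  (4) 5 = 5 × 1, remainder 0 ✓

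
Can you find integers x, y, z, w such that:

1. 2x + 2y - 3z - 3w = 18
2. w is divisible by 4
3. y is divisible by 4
Yes

Take x = 9, y = 0, z = 0, w = 0. Substituting into each constraint:
  (1) 2(9) + 2(0) - 3(0) - 3(0) = 18 ✓
  (2) 0 = 4 × 0, remainder 0 ✓
  (3) 0 = 4 × 0, remainder 0 ✓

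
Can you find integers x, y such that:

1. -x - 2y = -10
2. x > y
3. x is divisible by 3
Yes

Take x = 6, y = 2. Substituting into each constraint:
  (1) (-6) - 2(2) = -10 ✓
  (2) 6 > 2 ✓
  (3) 6 = 3 × 2, remainder 0 ✓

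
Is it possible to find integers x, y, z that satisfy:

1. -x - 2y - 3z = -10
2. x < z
Yes

Take x = -2, y = 6, z = 0. Substituting into each constraint:
  (1) 2 - 2(6) - 3(0) = -10 ✓
  (2) -2 < 0 ✓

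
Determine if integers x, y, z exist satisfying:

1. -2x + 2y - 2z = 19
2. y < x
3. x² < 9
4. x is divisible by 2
No

Even the single constraint (-2x + 2y - 2z = 19) is infeasible over the integers.

  - -2x + 2y - 2z = 19: every term on the left is divisible by 2, so the LHS ≡ 0 (mod 2), but the RHS 19 is not — no integer solution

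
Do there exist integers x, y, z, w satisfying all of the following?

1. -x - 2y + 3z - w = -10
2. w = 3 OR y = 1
Yes

Take x = 1, y = 0, z = -2, w = 3. Substituting into each constraint:
  (1) (-1) - 2(0) + 3(-2) + (-3) = -10 ✓
  (2) w = 3, target 3 ✓ (first branch holds)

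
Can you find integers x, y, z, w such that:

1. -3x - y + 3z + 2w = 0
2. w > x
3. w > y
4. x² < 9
Yes

Take x = 1, y = 1, z = 0, w = 2. Substituting into each constraint:
  (1) -3(1) + (-1) + 3(0) + 2(2) = 0 ✓
  (2) 2 > 1 ✓
  (3) 2 > 1 ✓
  (4) x² = (1)² = 1, and 1 < 9 ✓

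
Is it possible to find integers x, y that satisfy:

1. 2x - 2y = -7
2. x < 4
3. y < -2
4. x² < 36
No

Even the single constraint (2x - 2y = -7) is infeasible over the integers.

  - 2x - 2y = -7: every term on the left is divisible by 2, so the LHS ≡ 0 (mod 2), but the RHS -7 is not — no integer solution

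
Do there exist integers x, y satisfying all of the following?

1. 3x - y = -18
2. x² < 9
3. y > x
Yes

Take x = 0, y = 18. Substituting into each constraint:
  (1) 3(0) + (-18) = -18 ✓
  (2) x² = (0)² = 0, and 0 < 9 ✓
  (3) 18 > 0 ✓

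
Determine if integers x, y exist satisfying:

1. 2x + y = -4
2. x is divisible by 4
Yes

Take x = 0, y = -4. Substituting into each constraint:
  (1) 2(0) + (-4) = -4 ✓
  (2) 0 = 4 × 0, remainder 0 ✓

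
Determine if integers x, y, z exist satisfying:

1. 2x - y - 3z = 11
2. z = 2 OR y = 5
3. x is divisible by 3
Yes

Take x = 12, y = 7, z = 2. Substituting into each constraint:
  (1) 2(12) + (-7) - 3(2) = 11 ✓
  (2) z = 2, target 2 ✓ (first branch holds)
  (3) 12 = 3 × 4, remainder 0 ✓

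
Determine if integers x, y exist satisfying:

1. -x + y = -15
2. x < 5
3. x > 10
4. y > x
No

A contradictory subset is {x < 5, x > 10}. No integer assignment can satisfy these jointly:

  - x < 5: bounds one variable relative to a constant
  - x > 10: bounds one variable relative to a constant

Direct contradiction: the bounds on x require x ≥ 11 and x ≤ 4 simultaneously, which is empty.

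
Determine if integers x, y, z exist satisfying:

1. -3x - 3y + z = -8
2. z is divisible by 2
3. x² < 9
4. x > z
Yes

Take x = 2, y = -10, z = -32. Substituting into each constraint:
  (1) -3(2) - 3(-10) + (-32) = -8 ✓
  (2) -32 = 2 × -16, remainder 0 ✓
  (3) x² = (2)² = 4, and 4 < 9 ✓
  (4) 2 > -32 ✓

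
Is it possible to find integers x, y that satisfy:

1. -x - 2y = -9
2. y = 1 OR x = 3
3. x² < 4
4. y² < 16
No

A contradictory subset is {-x - 2y = -9, y = 1 OR x = 3, x² < 4}. No integer assignment can satisfy these jointly:

  - -x - 2y = -9: is a linear equation tying the variables together
  - y = 1 OR x = 3: forces a choice: either y = 1 or x = 3
  - x² < 4: restricts x to |x| ≤ 1

Split on the disjunction (y = 1 OR x = 3):
  • If y = 1: the equation forces x = 7, but x² < 4 requires |x| ≤ 1.
  • If x = 3: this contradicts x² < 4, which requires |x| ≤ 1.
Both branches are infeasible, so the system has no integer solution.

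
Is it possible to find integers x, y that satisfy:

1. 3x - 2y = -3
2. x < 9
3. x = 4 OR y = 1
No

A contradictory subset is {3x - 2y = -3, x = 4 OR y = 1}. No integer assignment can satisfy these jointly:

  - 3x - 2y = -3: is a linear equation tying the variables together
  - x = 4 OR y = 1: forces a choice: either x = 4 or y = 1

Split on the disjunction (x = 4 OR y = 1):
  • If x = 4: with x = 4, every remaining term of the linear equation is divisible by 2, so the left side is ≡ 0 (mod 2); but the right side -15 ≡ 1 (mod 2). No integers can satisfy it.
  • If y = 1: with y = 1, every remaining term of the linear equation is divisible by 3, so the left side is ≡ 0 (mod 3); but the right side -1 ≡ 2 (mod 3). No integers can satisfy it.
Both branches are infeasible, so the system has no integer solution.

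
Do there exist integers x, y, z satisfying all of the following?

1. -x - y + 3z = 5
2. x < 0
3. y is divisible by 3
Yes

Take x = -5, y = 0, z = 0. Substituting into each constraint:
  (1) 5 + 0 + 3(0) = 5 ✓
  (2) -5 < 0 ✓
  (3) 0 = 3 × 0, remainder 0 ✓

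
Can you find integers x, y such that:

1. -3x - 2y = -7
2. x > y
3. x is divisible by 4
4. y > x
No

A contradictory subset is {x > y, y > x}. No integer assignment can satisfy these jointly:

  - x > y: bounds one variable relative to another variable
  - y > x: bounds one variable relative to another variable

Direct contradiction: x > y and y > x cannot both hold.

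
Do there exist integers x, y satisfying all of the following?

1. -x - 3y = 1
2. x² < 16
Yes

Take x = 2, y = -1. Substituting into each constraint:
  (1) (-2) - 3(-1) = 1 ✓
  (2) x² = (2)² = 4, and 4 < 16 ✓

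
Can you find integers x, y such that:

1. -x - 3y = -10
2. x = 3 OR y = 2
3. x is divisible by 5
No

The full constraint system is jointly infeasible over the integers. Each constraint and what it forces:

  - -x - 3y = -10: is a linear equation tying the variables together
  - x = 3 OR y = 2: forces a choice: either x = 3 or y = 2
  - x is divisible by 5: restricts x to multiples of 5

Split on the disjunction (x = 3 OR y = 2):
  • If x = 3: this contradicts the divisibility constraint — 3 is not a multiple of 5.
  • If y = 2: with y = 2, writing x = 5x', every remaining term of the linear equation is divisible by 5, so the left side is ≡ 0 (mod 5); but the right side -4 ≡ 1 (mod 5). No integers can satisfy it.
Both branches are infeasible, so the system has no integer solution.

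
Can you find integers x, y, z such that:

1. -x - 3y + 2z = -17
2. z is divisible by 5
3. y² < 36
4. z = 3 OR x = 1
Yes

Take x = 1, y = 2, z = -5. Substituting into each constraint:
  (1) (-1) - 3(2) + 2(-5) = -17 ✓
  (2) -5 = 5 × -1, remainder 0 ✓
  (3) y² = (2)² = 4, and 4 < 36 ✓
  (4) x = 1, target 1 ✓ (second branch holds)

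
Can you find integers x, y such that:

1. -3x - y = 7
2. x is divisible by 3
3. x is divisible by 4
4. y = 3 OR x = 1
No

A contradictory subset is {-3x - y = 7, x is divisible by 3, y = 3 OR x = 1}. No integer assignment can satisfy these jointly:

  - -3x - y = 7: is a linear equation tying the variables together
  - x is divisible by 3: restricts x to multiples of 3
  - y = 3 OR x = 1: forces a choice: either y = 3 or x = 1

Split on the disjunction (y = 3 OR x = 1):
  • If y = 3: with y = 3, writing x = 3x', every remaining term of the linear equation is divisible by 9, so the left side is ≡ 0 (mod 9); but the right side 10 ≡ 1 (mod 9). No integers can satisfy it.
  • If x = 1: this contradicts the divisibility constraint — 1 is not a multiple of 3.
Both branches are infeasible, so the system has no integer solution.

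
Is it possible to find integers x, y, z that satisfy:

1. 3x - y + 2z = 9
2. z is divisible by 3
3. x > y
Yes

Take x = 1, y = 0, z = 3. Substituting into each constraint:
  (1) 3(1) + 0 + 2(3) = 9 ✓
  (2) 3 = 3 × 1, remainder 0 ✓
  (3) 1 > 0 ✓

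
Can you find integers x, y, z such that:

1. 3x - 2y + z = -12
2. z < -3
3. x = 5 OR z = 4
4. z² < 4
No

A contradictory subset is {z < -3, z² < 4}. No integer assignment can satisfy these jointly:

  - z < -3: bounds one variable relative to a constant
  - z² < 4: restricts z to |z| ≤ 1

Direct contradiction: the bounds on z require z ≥ -1 and z ≤ -4 simultaneously, which is empty.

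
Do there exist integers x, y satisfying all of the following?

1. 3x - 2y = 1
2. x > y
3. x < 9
Yes

Take x = -1, y = -2. Substituting into each constraint:
  (1) 3(-1) - 2(-2) = 1 ✓
  (2) -1 > -2 ✓
  (3) -1 < 9 ✓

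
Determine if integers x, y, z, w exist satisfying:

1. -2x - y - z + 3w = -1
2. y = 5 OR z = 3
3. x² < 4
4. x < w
Yes

Take x = 0, y = 5, z = -1, w = 1. Substituting into each constraint:
  (1) -2(0) + (-5) + 1 + 3(1) = -1 ✓
  (2) y = 5, target 5 ✓ (first branch holds)
  (3) x² = (0)² = 0, and 0 < 4 ✓
  (4) 0 < 1 ✓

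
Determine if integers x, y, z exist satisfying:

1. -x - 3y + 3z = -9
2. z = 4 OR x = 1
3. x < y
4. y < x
No

A contradictory subset is {x < y, y < x}. No integer assignment can satisfy these jointly:

  - x < y: bounds one variable relative to another variable
  - y < x: bounds one variable relative to another variable

Direct contradiction: y > x and x > y cannot both hold.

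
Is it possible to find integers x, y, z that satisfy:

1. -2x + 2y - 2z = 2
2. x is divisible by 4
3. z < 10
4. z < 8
Yes

Take x = 0, y = 0, z = -1. Substituting into each constraint:
  (1) -2(0) + 2(0) - 2(-1) = 2 ✓
  (2) 0 = 4 × 0, remainder 0 ✓
  (3) -1 < 10 ✓
  (4) -1 < 8 ✓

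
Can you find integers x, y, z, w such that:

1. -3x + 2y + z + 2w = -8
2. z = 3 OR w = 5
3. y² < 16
Yes

Take x = 8, y = 1, z = 4, w = 5. Substituting into each constraint:
  (1) -3(8) + 2(1) + 4 + 2(5) = -8 ✓
  (2) w = 5, target 5 ✓ (second branch holds)
  (3) y² = (1)² = 1, and 1 < 16 ✓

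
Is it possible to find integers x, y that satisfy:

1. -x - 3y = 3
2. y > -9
Yes

Take x = 0, y = -1. Substituting into each constraint:
  (1) 0 - 3(-1) = 3 ✓
  (2) -1 > -9 ✓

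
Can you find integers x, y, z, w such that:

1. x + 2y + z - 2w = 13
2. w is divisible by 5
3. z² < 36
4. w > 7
Yes

Take x = 33, y = 0, z = 0, w = 10. Substituting into each constraint:
  (1) 33 + 2(0) + 0 - 2(10) = 13 ✓
  (2) 10 = 5 × 2, remainder 0 ✓
  (3) z² = (0)² = 0, and 0 < 36 ✓
  (4) 10 > 7 ✓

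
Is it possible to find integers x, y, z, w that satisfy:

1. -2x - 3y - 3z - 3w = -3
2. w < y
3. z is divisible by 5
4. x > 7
Yes

Take x = 9, y = -2, z = 0, w = -3. Substituting into each constraint:
  (1) -2(9) - 3(-2) - 3(0) - 3(-3) = -3 ✓
  (2) -3 < -2 ✓
  (3) 0 = 5 × 0, remainder 0 ✓
  (4) 9 > 7 ✓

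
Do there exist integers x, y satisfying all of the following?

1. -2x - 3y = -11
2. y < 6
Yes

Take x = 4, y = 1. Substituting into each constraint:
  (1) -2(4) - 3(1) = -11 ✓
  (2) 1 < 6 ✓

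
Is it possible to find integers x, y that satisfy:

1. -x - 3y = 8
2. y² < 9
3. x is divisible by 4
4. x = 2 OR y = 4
No

A contradictory subset is {-x - 3y = 8, y² < 9, x = 2 OR y = 4}. No integer assignment can satisfy these jointly:

  - -x - 3y = 8: is a linear equation tying the variables together
  - y² < 9: restricts y to |y| ≤ 2
  - x = 2 OR y = 4: forces a choice: either x = 2 or y = 4

Split on the disjunction (x = 2 OR y = 4):
  • If x = 2: with x = 2, every remaining term of the linear equation is divisible by 3, so the left side is ≡ 0 (mod 3); but the right side 10 ≡ 1 (mod 3). No integers can satisfy it.
  • If y = 4: this contradicts y² < 9, which requires |y| ≤ 2.
Both branches are infeasible, so the system has no integer solution.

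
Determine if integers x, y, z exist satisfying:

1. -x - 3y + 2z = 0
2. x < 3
Yes

Take x = 0, y = 0, z = 0. Substituting into each constraint:
  (1) 0 - 3(0) + 2(0) = 0 ✓
  (2) 0 < 3 ✓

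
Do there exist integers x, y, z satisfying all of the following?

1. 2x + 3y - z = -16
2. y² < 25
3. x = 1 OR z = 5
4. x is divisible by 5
Yes

Take x = -10, y = 3, z = 5. Substituting into each constraint:
  (1) 2(-10) + 3(3) + (-5) = -16 ✓
  (2) y² = (3)² = 9, and 9 < 25 ✓
  (3) z = 5, target 5 ✓ (second branch holds)
  (4) -10 = 5 × -2, remainder 0 ✓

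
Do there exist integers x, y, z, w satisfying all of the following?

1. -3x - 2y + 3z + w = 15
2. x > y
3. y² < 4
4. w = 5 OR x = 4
Yes

Take x = 4, y = -1, z = 8, w = 1. Substituting into each constraint:
  (1) -3(4) - 2(-1) + 3(8) + 1 = 15 ✓
  (2) 4 > -1 ✓
  (3) y² = (-1)² = 1, and 1 < 4 ✓
  (4) x = 4, target 4 ✓ (second branch holds)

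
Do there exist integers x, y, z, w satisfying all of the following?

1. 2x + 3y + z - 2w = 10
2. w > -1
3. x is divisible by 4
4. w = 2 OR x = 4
Yes

Take x = 0, y = 4, z = 2, w = 2. Substituting into each constraint:
  (1) 2(0) + 3(4) + 2 - 2(2) = 10 ✓
  (2) 2 > -1 ✓
  (3) 0 = 4 × 0, remainder 0 ✓
  (4) w = 2, target 2 ✓ (first branch holds)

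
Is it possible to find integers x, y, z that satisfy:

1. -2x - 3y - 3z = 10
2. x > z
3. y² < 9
Yes

Take x = 1, y = 0, z = -4. Substituting into each constraint:
  (1) -2(1) - 3(0) - 3(-4) = 10 ✓
  (2) 1 > -4 ✓
  (3) y² = (0)² = 0, and 0 < 9 ✓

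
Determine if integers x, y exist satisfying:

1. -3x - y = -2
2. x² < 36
Yes

Take x = 0, y = 2. Substituting into each constraint:
  (1) -3(0) + (-2) = -2 ✓
  (2) x² = (0)² = 0, and 0 < 36 ✓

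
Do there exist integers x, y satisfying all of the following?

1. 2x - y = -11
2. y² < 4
Yes

Take x = -6, y = -1. Substituting into each constraint:
  (1) 2(-6) + 1 = -11 ✓
  (2) y² = (-1)² = 1, and 1 < 4 ✓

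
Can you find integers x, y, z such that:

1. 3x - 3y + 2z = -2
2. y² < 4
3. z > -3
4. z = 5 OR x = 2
Yes

Take x = -5, y = -1, z = 5. Substituting into each constraint:
  (1) 3(-5) - 3(-1) + 2(5) = -2 ✓
  (2) y² = (-1)² = 1, and 1 < 4 ✓
  (3) 5 > -3 ✓
  (4) z = 5, target 5 ✓ (first branch holds)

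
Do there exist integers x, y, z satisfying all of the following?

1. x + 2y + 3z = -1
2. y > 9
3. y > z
Yes

Take x = -21, y = 10, z = 0. Substituting into each constraint:
  (1) (-21) + 2(10) + 3(0) = -1 ✓
  (2) 10 > 9 ✓
  (3) 10 > 0 ✓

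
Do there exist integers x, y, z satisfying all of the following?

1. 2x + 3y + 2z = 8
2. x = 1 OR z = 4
Yes

Take x = 1, y = 0, z = 3. Substituting into each constraint:
  (1) 2(1) + 3(0) + 2(3) = 8 ✓
  (2) x = 1, target 1 ✓ (first branch holds)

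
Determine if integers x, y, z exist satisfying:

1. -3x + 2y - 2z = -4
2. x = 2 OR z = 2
Yes

Take x = 2, y = 0, z = -1. Substituting into each constraint:
  (1) -3(2) + 2(0) - 2(-1) = -4 ✓
  (2) x = 2, target 2 ✓ (first branch holds)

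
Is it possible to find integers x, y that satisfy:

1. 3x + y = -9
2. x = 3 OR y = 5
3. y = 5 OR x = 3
Yes

Take x = 3, y = -18. Substituting into each constraint:
  (1) 3(3) + (-18) = -9 ✓
  (2) x = 3, target 3 ✓ (first branch holds)
  (3) x = 3, target 3 ✓ (second branch holds)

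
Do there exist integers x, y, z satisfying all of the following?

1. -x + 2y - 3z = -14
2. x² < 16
Yes

Take x = 0, y = -7, z = 0. Substituting into each constraint:
  (1) 0 + 2(-7) - 3(0) = -14 ✓
  (2) x² = (0)² = 0, and 0 < 16 ✓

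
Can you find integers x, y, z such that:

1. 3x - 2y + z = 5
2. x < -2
Yes

Take x = -3, y = 0, z = 14. Substituting into each constraint:
  (1) 3(-3) - 2(0) + 14 = 5 ✓
  (2) -3 < -2 ✓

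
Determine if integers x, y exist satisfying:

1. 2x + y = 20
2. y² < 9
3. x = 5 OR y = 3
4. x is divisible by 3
No

A contradictory subset is {y² < 9, x = 5 OR y = 3, x is divisible by 3}. No integer assignment can satisfy these jointly:

  - y² < 9: restricts y to |y| ≤ 2
  - x = 5 OR y = 3: forces a choice: either x = 5 or y = 3
  - x is divisible by 3: restricts x to multiples of 3

Split on the disjunction (x = 5 OR y = 3):
  • If x = 5: this contradicts the divisibility constraint — 5 is not a multiple of 3.
  • If y = 3: this contradicts y² < 9, which requires |y| ≤ 2.
Both branches are infeasible, so the system has no integer solution.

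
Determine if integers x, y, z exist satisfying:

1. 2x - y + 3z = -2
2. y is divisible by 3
Yes

Take x = -1, y = 0, z = 0. Substituting into each constraint:
  (1) 2(-1) + 0 + 3(0) = -2 ✓
  (2) 0 = 3 × 0, remainder 0 ✓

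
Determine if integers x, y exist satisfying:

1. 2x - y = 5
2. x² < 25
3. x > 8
No

A contradictory subset is {x² < 25, x > 8}. No integer assignment can satisfy these jointly:

  - x² < 25: restricts x to |x| ≤ 4
  - x > 8: bounds one variable relative to a constant

Direct contradiction: the bounds on x require x ≥ 9 and x ≤ 4 simultaneously, which is empty.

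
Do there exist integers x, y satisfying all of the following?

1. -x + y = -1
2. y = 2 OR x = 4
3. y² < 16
Yes

Take x = 4, y = 3. Substituting into each constraint:
  (1) (-4) + 3 = -1 ✓
  (2) x = 4, target 4 ✓ (second branch holds)
  (3) y² = (3)² = 9, and 9 < 16 ✓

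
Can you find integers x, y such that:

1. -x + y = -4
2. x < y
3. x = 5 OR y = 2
No

A contradictory subset is {-x + y = -4, x < y}. No integer assignment can satisfy these jointly:

  - -x + y = -4: is a linear equation tying the variables together
  - x < y: bounds one variable relative to another variable

From the equation, x − y = 4, i.e. y − x = -4; but y > x requires y − x ≥ 1. Contradiction.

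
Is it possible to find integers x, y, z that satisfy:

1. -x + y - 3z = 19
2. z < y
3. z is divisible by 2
Yes

Take x = -18, y = 1, z = 0. Substituting into each constraint:
  (1) 18 + 1 - 3(0) = 19 ✓
  (2) 0 < 1 ✓
  (3) 0 = 2 × 0, remainder 0 ✓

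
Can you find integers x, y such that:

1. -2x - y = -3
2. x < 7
Yes

Take x = 0, y = 3. Substituting into each constraint:
  (1) -2(0) + (-3) = -3 ✓
  (2) 0 < 7 ✓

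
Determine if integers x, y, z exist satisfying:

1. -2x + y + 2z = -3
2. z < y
Yes

Take x = 2, y = 1, z = 0. Substituting into each constraint:
  (1) -2(2) + 1 + 2(0) = -3 ✓
  (2) 0 < 1 ✓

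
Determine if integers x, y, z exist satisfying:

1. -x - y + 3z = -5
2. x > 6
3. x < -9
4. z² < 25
No

A contradictory subset is {x > 6, x < -9}. No integer assignment can satisfy these jointly:

  - x > 6: bounds one variable relative to a constant
  - x < -9: bounds one variable relative to a constant

Direct contradiction: the bounds on x require x ≥ 7 and x ≤ -10 simultaneously, which is empty.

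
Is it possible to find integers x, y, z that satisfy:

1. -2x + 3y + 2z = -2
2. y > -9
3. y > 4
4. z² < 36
Yes

Take x = 10, y = 6, z = 0. Substituting into each constraint:
  (1) -2(10) + 3(6) + 2(0) = -2 ✓
  (2) 6 > -9 ✓
  (3) 6 > 4 ✓
  (4) z² = (0)² = 0, and 0 < 36 ✓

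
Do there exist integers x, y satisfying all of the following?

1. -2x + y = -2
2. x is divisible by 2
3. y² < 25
Yes

Take x = 0, y = -2. Substituting into each constraint:
  (1) -2(0) + (-2) = -2 ✓
  (2) 0 = 2 × 0, remainder 0 ✓
  (3) y² = (-2)² = 4, and 4 < 25 ✓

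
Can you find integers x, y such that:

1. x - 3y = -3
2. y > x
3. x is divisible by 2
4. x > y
No

A contradictory subset is {y > x, x > y}. No integer assignment can satisfy these jointly:

  - y > x: bounds one variable relative to another variable
  - x > y: bounds one variable relative to another variable

Direct contradiction: y > x and x > y cannot both hold.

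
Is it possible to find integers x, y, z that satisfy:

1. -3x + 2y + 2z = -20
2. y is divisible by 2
Yes

Take x = 0, y = 0, z = -10. Substituting into each constraint:
  (1) -3(0) + 2(0) + 2(-10) = -20 ✓
  (2) 0 = 2 × 0, remainder 0 ✓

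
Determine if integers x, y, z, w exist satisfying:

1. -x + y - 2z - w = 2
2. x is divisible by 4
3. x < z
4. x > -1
Yes

Take x = 0, y = 0, z = 1, w = -4. Substituting into each constraint:
  (1) 0 + 0 - 2(1) + 4 = 2 ✓
  (2) 0 = 4 × 0, remainder 0 ✓
  (3) 0 < 1 ✓
  (4) 0 > -1 ✓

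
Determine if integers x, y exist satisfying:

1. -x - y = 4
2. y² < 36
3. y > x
Yes

Take x = -4, y = 0. Substituting into each constraint:
  (1) 4 + 0 = 4 ✓
  (2) y² = (0)² = 0, and 0 < 36 ✓
  (3) 0 > -4 ✓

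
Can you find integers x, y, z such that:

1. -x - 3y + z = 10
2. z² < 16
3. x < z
Yes

Take x = -1, y = -3, z = 0. Substituting into each constraint:
  (1) 1 - 3(-3) + 0 = 10 ✓
  (2) z² = (0)² = 0, and 0 < 16 ✓
  (3) -1 < 0 ✓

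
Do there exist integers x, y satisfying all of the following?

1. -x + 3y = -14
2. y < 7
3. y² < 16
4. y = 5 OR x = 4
No

A contradictory subset is {-x + 3y = -14, y² < 16, y = 5 OR x = 4}. No integer assignment can satisfy these jointly:

  - -x + 3y = -14: is a linear equation tying the variables together
  - y² < 16: restricts y to |y| ≤ 3
  - y = 5 OR x = 4: forces a choice: either y = 5 or x = 4

Split on the disjunction (y = 5 OR x = 4):
  • If y = 5: this contradicts y² < 16, which requires |y| ≤ 3.
  • If x = 4: with x = 4, every remaining term of the linear equation is divisible by 3, so the left side is ≡ 0 (mod 3); but the right side -10 ≡ 2 (mod 3). No integers can satisfy it.
Both branches are infeasible, so the system has no integer solution.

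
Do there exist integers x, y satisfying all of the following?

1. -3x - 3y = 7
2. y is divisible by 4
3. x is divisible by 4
No

Even the single constraint (-3x - 3y = 7) is infeasible over the integers.

  - -3x - 3y = 7: every term on the left is divisible by 3, so the LHS ≡ 0 (mod 3), but the RHS 7 is not — no integer solution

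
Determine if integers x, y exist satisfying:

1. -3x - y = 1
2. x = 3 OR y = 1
Yes

Take x = 3, y = -10. Substituting into each constraint:
  (1) -3(3) + 10 = 1 ✓
  (2) x = 3, target 3 ✓ (first branch holds)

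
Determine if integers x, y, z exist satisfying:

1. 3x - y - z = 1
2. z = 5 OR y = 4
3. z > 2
Yes

Take x = 3, y = 4, z = 4. Substituting into each constraint:
  (1) 3(3) + (-4) + (-4) = 1 ✓
  (2) y = 4, target 4 ✓ (second branch holds)
  (3) 4 > 2 ✓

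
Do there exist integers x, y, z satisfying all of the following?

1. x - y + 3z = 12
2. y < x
Yes

Take x = 3, y = 0, z = 3. Substituting into each constraint:
  (1) 3 + 0 + 3(3) = 12 ✓
  (2) 0 < 3 ✓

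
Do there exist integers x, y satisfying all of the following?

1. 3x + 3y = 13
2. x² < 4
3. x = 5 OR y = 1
No

Even the single constraint (3x + 3y = 13) is infeasible over the integers.

  - 3x + 3y = 13: every term on the left is divisible by 3, so the LHS ≡ 0 (mod 3), but the RHS 13 is not — no integer solution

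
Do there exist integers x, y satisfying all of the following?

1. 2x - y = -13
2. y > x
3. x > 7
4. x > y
No

A contradictory subset is {y > x, x > y}. No integer assignment can satisfy these jointly:

  - y > x: bounds one variable relative to another variable
  - x > y: bounds one variable relative to another variable

Direct contradiction: y > x and x > y cannot both hold.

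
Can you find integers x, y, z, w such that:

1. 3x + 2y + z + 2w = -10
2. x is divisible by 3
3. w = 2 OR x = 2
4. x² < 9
Yes

Take x = 0, y = 0, z = -14, w = 2. Substituting into each constraint:
  (1) 3(0) + 2(0) + (-14) + 2(2) = -10 ✓
  (2) 0 = 3 × 0, remainder 0 ✓
  (3) w = 2, target 2 ✓ (first branch holds)
  (4) x² = (0)² = 0, and 0 < 9 ✓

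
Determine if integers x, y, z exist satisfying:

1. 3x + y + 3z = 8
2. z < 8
Yes

Take x = 0, y = 2, z = 2. Substituting into each constraint:
  (1) 3(0) + 2 + 3(2) = 8 ✓
  (2) 2 < 8 ✓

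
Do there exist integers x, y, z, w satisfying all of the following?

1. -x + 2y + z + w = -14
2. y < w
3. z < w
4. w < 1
Yes

Take x = 11, y = -1, z = -1, w = 0. Substituting into each constraint:
  (1) (-11) + 2(-1) + (-1) + 0 = -14 ✓
  (2) -1 < 0 ✓
  (3) -1 < 0 ✓
  (4) 0 < 1 ✓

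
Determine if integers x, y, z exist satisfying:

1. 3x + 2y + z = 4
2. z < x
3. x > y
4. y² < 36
Yes

Take x = 2, y = 1, z = -4. Substituting into each constraint:
  (1) 3(2) + 2(1) + (-4) = 4 ✓
  (2) -4 < 2 ✓
  (3) 2 > 1 ✓
  (4) y² = (1)² = 1, and 1 < 36 ✓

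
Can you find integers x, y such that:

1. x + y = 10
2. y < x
Yes

Take x = 6, y = 4. Substituting into each constraint:
  (1) 6 + 4 = 10 ✓
  (2) 4 < 6 ✓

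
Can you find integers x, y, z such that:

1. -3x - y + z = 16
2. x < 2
Yes

Take x = 0, y = 0, z = 16. Substituting into each constraint:
  (1) -3(0) + 0 + 16 = 16 ✓
  (2) 0 < 2 ✓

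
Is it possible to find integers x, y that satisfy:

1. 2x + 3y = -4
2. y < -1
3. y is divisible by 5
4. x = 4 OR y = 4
No

The full constraint system is jointly infeasible over the integers. Each constraint and what it forces:

  - 2x + 3y = -4: is a linear equation tying the variables together
  - y < -1: bounds one variable relative to a constant
  - y is divisible by 5: restricts y to multiples of 5
  - x = 4 OR y = 4: forces a choice: either x = 4 or y = 4

Split on the disjunction (x = 4 OR y = 4):
  • If x = 4: with x = 4, writing y = 5y', every remaining term of the linear equation is divisible by 15, so the left side is ≡ 0 (mod 15); but the right side -12 ≡ 3 (mod 15). No integers can satisfy it.
  • If y = 4: this contradicts the divisibility constraint — 4 is not a multiple of 5.
Both branches are infeasible, so the system has no integer solution.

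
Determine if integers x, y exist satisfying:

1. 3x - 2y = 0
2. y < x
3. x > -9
Yes

Take x = -2, y = -3. Substituting into each constraint:
  (1) 3(-2) - 2(-3) = 0 ✓
  (2) -3 < -2 ✓
  (3) -2 > -9 ✓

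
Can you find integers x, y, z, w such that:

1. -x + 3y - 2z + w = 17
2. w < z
Yes

Take x = -19, y = 0, z = 1, w = 0. Substituting into each constraint:
  (1) 19 + 3(0) - 2(1) + 0 = 17 ✓
  (2) 0 < 1 ✓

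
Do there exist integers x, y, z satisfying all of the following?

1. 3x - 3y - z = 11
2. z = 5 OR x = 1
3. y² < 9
Yes

Take x = 1, y = 0, z = -8. Substituting into each constraint:
  (1) 3(1) - 3(0) + 8 = 11 ✓
  (2) x = 1, target 1 ✓ (second branch holds)
  (3) y² = (0)² = 0, and 0 < 9 ✓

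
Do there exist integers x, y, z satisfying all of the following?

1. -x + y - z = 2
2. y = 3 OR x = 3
Yes

Take x = 3, y = 0, z = -5. Substituting into each constraint:
  (1) (-3) + 0 + 5 = 2 ✓
  (2) x = 3, target 3 ✓ (second branch holds)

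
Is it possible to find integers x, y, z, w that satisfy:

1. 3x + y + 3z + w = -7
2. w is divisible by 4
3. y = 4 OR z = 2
Yes

Take x = 1, y = 4, z = -2, w = -8. Substituting into each constraint:
  (1) 3(1) + 4 + 3(-2) + (-8) = -7 ✓
  (2) -8 = 4 × -2, remainder 0 ✓
  (3) y = 4, target 4 ✓ (first branch holds)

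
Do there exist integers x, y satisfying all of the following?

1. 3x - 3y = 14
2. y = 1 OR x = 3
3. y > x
No

Even the single constraint (3x - 3y = 14) is infeasible over the integers.

  - 3x - 3y = 14: every term on the left is divisible by 3, so the LHS ≡ 0 (mod 3), but the RHS 14 is not — no integer solution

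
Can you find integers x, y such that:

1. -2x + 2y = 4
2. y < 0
Yes

Take x = -3, y = -1. Substituting into each constraint:
  (1) -2(-3) + 2(-1) = 4 ✓
  (2) -1 < 0 ✓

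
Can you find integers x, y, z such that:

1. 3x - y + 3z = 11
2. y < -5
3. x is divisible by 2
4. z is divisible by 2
Yes

Take x = 0, y = -11, z = 0. Substituting into each constraint:
  (1) 3(0) + 11 + 3(0) = 11 ✓
  (2) -11 < -5 ✓
  (3) 0 = 2 × 0, remainder 0 ✓
  (4) 0 = 2 × 0, remainder 0 ✓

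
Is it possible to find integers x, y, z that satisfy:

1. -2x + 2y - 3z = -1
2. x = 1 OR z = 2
Yes

Take x = 1, y = 5, z = 3. Substituting into each constraint:
  (1) -2(1) + 2(5) - 3(3) = -1 ✓
  (2) x = 1, target 1 ✓ (first branch holds)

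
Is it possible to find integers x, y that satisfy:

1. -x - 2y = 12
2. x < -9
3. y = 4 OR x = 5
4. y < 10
Yes

Take x = -20, y = 4. Substituting into each constraint:
  (1) 20 - 2(4) = 12 ✓
  (2) -20 < -9 ✓
  (3) y = 4, target 4 ✓ (first branch holds)
  (4) 4 < 10 ✓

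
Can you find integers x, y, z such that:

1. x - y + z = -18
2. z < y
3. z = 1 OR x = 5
Yes

Take x = 5, y = 23, z = 0. Substituting into each constraint:
  (1) 5 + (-23) + 0 = -18 ✓
  (2) 0 < 23 ✓
  (3) x = 5, target 5 ✓ (second branch holds)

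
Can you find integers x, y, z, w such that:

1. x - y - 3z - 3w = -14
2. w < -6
Yes

Take x = -35, y = 0, z = 0, w = -7. Substituting into each constraint:
  (1) (-35) + 0 - 3(0) - 3(-7) = -14 ✓
  (2) -7 < -6 ✓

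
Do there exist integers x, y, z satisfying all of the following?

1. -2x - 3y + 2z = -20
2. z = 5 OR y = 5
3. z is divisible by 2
No

The full constraint system is jointly infeasible over the integers. Each constraint and what it forces:

  - -2x - 3y + 2z = -20: is a linear equation tying the variables together
  - z = 5 OR y = 5: forces a choice: either z = 5 or y = 5
  - z is divisible by 2: restricts z to multiples of 2

Split on the disjunction (z = 5 OR y = 5):
  • If z = 5: this contradicts the divisibility constraint — 5 is not a multiple of 2.
  • If y = 5: with y = 5, writing z = 2z', every remaining term of the linear equation is divisible by 2, so the left side is ≡ 0 (mod 2); but the right side -5 ≡ 1 (mod 2). No integers can satisfy it.
Both branches are infeasible, so the system has no integer solution.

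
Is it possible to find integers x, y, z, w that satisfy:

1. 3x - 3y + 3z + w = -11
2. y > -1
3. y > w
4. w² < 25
Yes

Take x = 0, y = 2, z = -2, w = 1. Substituting into each constraint:
  (1) 3(0) - 3(2) + 3(-2) + 1 = -11 ✓
  (2) 2 > -1 ✓
  (3) 2 > 1 ✓
  (4) w² = (1)² = 1, and 1 < 25 ✓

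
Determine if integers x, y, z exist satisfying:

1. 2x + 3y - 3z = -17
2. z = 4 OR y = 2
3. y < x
Yes

Take x = 5, y = 2, z = 11. Substituting into each constraint:
  (1) 2(5) + 3(2) - 3(11) = -17 ✓
  (2) y = 2, target 2 ✓ (second branch holds)
  (3) 2 < 5 ✓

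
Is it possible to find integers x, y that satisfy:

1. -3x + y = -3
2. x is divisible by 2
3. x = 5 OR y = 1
No

The full constraint system is jointly infeasible over the integers. Each constraint and what it forces:

  - -3x + y = -3: is a linear equation tying the variables together
  - x is divisible by 2: restricts x to multiples of 2
  - x = 5 OR y = 1: forces a choice: either x = 5 or y = 1

Split on the disjunction (x = 5 OR y = 1):
  • If x = 5: this contradicts the divisibility constraint — 5 is not a multiple of 2.
  • If y = 1: with y = 1, writing x = 2x', every remaining term of the linear equation is divisible by 6, so the left side is ≡ 0 (mod 6); but the right side -4 ≡ 2 (mod 6). No integers can satisfy it.
Both branches are infeasible, so the system has no integer solution.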